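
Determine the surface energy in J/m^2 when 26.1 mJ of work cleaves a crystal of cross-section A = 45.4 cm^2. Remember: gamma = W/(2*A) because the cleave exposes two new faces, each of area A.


Convert: A = 45.4 cm^2 = 0.00454 m^2, W = 26.1 mJ = 0.0261 J
Cleaving exposes two faces of area A, so total new surface = 2*A and gamma = W / (2*A)
gamma = 0.0261 / (2 * 0.00454)
gamma = 2.874 J/m^2

2.874


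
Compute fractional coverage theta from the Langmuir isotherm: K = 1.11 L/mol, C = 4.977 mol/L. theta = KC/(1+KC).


Langmuir isotherm: theta = K*C / (1 + K*C)
K*C = 1.11 * 4.977 = 5.52447
theta = 5.52447 / (1 + 5.52447) = 5.52447 / 6.52447
theta = 0.8467

0.8467


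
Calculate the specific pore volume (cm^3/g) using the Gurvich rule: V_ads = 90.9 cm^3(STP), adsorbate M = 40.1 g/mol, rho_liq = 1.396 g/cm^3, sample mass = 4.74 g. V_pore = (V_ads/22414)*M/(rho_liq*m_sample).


Moles adsorbed n = V_ads / 22414 = 90.9 / 22414 = 4.055501e-03 mol
Liquid volume V_liq = n * M / rho_liq = 4.055501e-03 * 40.1 / 1.396 = 0.11649 cm^3
Specific pore volume V_pore = V_liq / m_sample = 0.11649 / 4.74
V_pore = 0.0246 cm^3/g

0.0246


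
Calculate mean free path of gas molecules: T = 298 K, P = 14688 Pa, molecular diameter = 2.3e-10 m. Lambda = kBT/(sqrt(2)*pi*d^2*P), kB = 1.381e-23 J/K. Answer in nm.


Mean free path: lambda = kB*T / (sqrt(2) * pi * d^2 * P)
lambda = 1.381e-23 * 298 / (sqrt(2) * pi * (2.3e-10)^2 * 14688)
lambda = 1.19214e-06 m
lambda = 1192.14 nm

1192.14


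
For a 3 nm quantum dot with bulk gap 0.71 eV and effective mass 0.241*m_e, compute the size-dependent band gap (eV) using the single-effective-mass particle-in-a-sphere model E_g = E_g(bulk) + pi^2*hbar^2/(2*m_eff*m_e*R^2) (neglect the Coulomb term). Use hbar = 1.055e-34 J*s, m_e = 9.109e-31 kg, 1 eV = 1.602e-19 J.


Radius R = 3/2 nm = 1.5e-09 m
Confinement energy dE = pi^2 * hbar^2 / (2 * m_eff * m_e * R^2)
dE = pi^2 * (1.055e-34)^2 / (2 * 0.241 * 9.109e-31 * (1.5e-09)^2) J, divided by 1.602e-19 J/eV
dE = 0.6941 eV
Total band gap = E_g(bulk) + dE = 0.71 + 0.6941 = 1.4041 eV

1.4041


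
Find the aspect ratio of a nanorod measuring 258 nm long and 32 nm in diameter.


Aspect ratio AR = length / diameter
AR = 258 / 32
AR = 8.06

8.06


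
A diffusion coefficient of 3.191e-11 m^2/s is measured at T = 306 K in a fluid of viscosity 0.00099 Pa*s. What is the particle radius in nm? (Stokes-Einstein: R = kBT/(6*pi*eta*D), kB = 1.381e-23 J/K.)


Stokes-Einstein: R = kB*T / (6*pi*eta*D)
R = 1.381e-23 * 306 / (6 * pi * 0.00099 * 3.191e-11)
R = 7.09663e-09 m = 7.1 nm

7.1


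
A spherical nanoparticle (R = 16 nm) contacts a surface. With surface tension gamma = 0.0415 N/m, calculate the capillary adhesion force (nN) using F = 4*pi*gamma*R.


Convert radius: R = 16 nm = 1.6e-08 m
F = 4 * pi * gamma * R
F = 4 * pi * 0.0415 * 1.6e-08
F = 8.34407e-09 N = 8.3441 nN

8.3441


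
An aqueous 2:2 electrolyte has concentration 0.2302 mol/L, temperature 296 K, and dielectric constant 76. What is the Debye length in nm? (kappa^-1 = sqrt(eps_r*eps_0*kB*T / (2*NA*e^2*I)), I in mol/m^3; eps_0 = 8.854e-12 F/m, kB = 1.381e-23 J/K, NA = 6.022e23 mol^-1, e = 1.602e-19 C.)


Ionic strength I = 0.2302 * 2^2 * 1000 = 920.8 mol/m^3
kappa^-1 = sqrt(76 * 8.854e-12 * 1.381e-23 * 296 / (2 * 6.022e23 * (1.602e-19)^2 * 920.8))
kappa^-1 = 0.311 nm

0.311


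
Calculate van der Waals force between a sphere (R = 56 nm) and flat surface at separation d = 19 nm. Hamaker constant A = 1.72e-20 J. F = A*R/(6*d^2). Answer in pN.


Convert to SI: R = 56 nm = 5.6e-08 m, d = 19 nm = 1.9e-08 m
F = A * R / (6 * d^2)
F = 1.72e-20 * 5.6e-08 / (6 * (1.9e-08)^2)
F = 4.44691e-13 N = 0.445 pN

0.445


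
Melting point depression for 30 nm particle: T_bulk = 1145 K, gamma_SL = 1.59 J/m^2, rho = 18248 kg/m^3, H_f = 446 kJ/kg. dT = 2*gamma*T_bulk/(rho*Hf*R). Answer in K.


Radius R = 30/2 = 15 nm = 1.5e-08 m
Convert H_f = 446 kJ/kg = 446000 J/kg
dT = 2 * gamma_SL * T_bulk / (rho * H_f * R)
dT = 2 * 1.59 * 1145 / (18248 * 446000 * 1.5e-08)
dT = 29.8 K

29.8


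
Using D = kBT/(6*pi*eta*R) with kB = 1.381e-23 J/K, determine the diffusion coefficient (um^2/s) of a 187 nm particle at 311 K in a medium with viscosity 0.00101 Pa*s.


Radius R = 187/2 = 93.5 nm = 9.35e-08 m
D = kB*T / (6*pi*eta*R)
D = 1.381e-23 * 311 / (6 * pi * 0.00101 * 9.35e-08)
D = 2.41279e-12 m^2/s = 2.413 um^2/s

2.413


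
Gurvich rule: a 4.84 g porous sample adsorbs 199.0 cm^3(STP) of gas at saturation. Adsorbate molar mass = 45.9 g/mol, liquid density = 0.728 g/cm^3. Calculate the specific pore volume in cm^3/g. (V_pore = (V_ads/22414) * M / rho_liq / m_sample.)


Moles adsorbed n = V_ads / 22414 = 199.0 / 22414 = 8.878380e-03 mol
Liquid volume V_liq = n * M / rho_liq = 8.878380e-03 * 45.9 / 0.728 = 0.55978 cm^3
Specific pore volume V_pore = V_liq / m_sample = 0.55978 / 4.84
V_pore = 0.1157 cm^3/g

0.1157


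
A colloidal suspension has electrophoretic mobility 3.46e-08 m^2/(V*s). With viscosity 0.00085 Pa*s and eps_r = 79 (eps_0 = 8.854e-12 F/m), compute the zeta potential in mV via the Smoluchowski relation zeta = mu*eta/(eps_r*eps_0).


Smoluchowski equation: zeta = mu * eta / (eps_r * eps_0)
zeta = 3.46e-08 * 0.00085 / (79 * 8.854e-12)
zeta = 0.042046 V = 42.05 mV

42.05


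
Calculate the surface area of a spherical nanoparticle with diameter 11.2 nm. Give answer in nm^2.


Radius r = 11.2/2 = 5.6 nm
Surface area SA = 4 * pi * r^2
SA = 4 * pi * (5.6)^2
SA = 394.08 nm^2

394.08


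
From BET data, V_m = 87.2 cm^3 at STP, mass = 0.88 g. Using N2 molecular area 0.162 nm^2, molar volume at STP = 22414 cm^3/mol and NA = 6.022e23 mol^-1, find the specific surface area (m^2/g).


Number of moles in monolayer = V_m / 22414 = 87.2 / 22414 = 0.00389043
Number of molecules = moles * NA = 0.00389043 * 6.022e23
SA = molecules * sigma / mass
SA = (87.2 / 22414) * 6.022e23 * 0.162e-18 / 0.88
SA = 431.3 m^2/g

431.3


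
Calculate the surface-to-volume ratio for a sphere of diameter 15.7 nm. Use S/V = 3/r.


Radius r = 15.7/2 = 7.85 nm
S/V = 3 / r = 3 / 7.85
S/V = 0.3822 nm^-1

0.3822


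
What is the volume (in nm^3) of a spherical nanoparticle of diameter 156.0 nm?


Radius r = 156.0/2 = 78 nm
Volume V = (4/3) * pi * r^3
V = (4/3) * pi * (78)^3
V = 1987798.77 nm^3

1987798.77


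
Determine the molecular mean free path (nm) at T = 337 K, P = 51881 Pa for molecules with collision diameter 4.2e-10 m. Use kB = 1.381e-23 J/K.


Mean free path: lambda = kB*T / (sqrt(2) * pi * d^2 * P)
lambda = 1.381e-23 * 337 / (sqrt(2) * pi * (4.2e-10)^2 * 51881)
lambda = 1.14459e-07 m
lambda = 114.46 nm

114.46


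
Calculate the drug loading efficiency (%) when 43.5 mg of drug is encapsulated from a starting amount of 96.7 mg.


Drug loading efficiency = (drug loaded / drug initial) * 100
DLE = 43.5 / 96.7 * 100
DLE = 0.4498 * 100
DLE = 44.98%

44.98


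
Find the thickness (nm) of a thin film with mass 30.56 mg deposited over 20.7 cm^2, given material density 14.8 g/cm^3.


Convert: m = 30.56 mg = 3.0560e-05 kg, A = 20.7 cm^2 = 2.0700e-03 m^2, rho = 14.8 g/cm^3 = 14800 kg/m^3
t = m / (A * rho)
t = 3.0560e-05 / (2.0700e-03 * 14800)
t = 9.9752e-07 m = 997.5 nm

997.5


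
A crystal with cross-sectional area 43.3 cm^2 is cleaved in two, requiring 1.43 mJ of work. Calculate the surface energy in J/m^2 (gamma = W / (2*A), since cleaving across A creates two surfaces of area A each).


Convert: A = 43.3 cm^2 = 0.00433 m^2, W = 1.43 mJ = 0.00143 J
Cleaving exposes two faces of area A, so total new surface = 2*A and gamma = W / (2*A)
gamma = 0.00143 / (2 * 0.00433)
gamma = 0.165 J/m^2

0.165


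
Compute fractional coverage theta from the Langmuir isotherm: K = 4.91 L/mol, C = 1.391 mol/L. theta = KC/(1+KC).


Langmuir isotherm: theta = K*C / (1 + K*C)
K*C = 4.91 * 1.391 = 6.82981
theta = 6.82981 / (1 + 6.82981) = 6.82981 / 7.82981
theta = 0.8723

0.8723


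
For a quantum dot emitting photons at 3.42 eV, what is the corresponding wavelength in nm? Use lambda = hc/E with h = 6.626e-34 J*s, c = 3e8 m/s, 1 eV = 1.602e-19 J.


Convert energy: E = 3.42 eV = 3.42 * 1.602e-19 = 5.47884e-19 J
lambda = h*c / E = 6.626e-34 * 3e8 / 5.47884e-19
lambda = 3.62814e-07 m = 362.8 nm

362.8


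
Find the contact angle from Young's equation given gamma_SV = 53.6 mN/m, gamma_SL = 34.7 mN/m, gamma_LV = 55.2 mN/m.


cos(theta) = (gamma_SV - gamma_SL) / gamma_LV
cos(theta) = (53.6 - 34.7) / 55.2
cos(theta) = 0.342391
theta = arccos(0.342391) = 69.98 degrees

69.98


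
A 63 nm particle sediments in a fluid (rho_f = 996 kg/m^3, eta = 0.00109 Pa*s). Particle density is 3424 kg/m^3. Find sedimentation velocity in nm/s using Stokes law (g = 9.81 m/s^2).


Radius R = 63/2 nm = 3.15e-08 m
Density difference = 3424 - 996 = 2428 kg/m^3
v = 2 * R^2 * (rho_p - rho_f) * g / (9 * eta)
v = 2 * (3.15e-08)^2 * 2428 * 9.81 / (9 * 0.00109)
v = 4.81837e-09 m/s = 4.8184 nm/s

4.8184


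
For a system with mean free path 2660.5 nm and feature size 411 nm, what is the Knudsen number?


Knudsen number Kn = lambda / L
Kn = 2660.5 / 411
Kn = 6.4732

6.4732


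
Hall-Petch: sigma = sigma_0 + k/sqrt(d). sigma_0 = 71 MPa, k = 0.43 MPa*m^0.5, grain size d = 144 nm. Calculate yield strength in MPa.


d = 144 nm = 1.44e-07 m
sqrt(d) = 0.0003794733
Hall-Petch contribution = k / sqrt(d) = 0.43 / 0.0003794733 = 1133.1 MPa
sigma = sigma_0 + k/sqrt(d) = 71 + 1133.1 = 1204.1 MPa

1204.1


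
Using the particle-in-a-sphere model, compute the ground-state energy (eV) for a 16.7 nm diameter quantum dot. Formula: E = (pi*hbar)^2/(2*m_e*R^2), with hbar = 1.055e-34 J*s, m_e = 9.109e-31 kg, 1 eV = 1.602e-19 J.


Radius R = 16.7/2 = 8.35 nm = 8.35e-09 m
E = (pi * 1.055e-34)^2 / (2 * 9.109e-31 * (8.35e-09)^2)
E(J) = 8.64831e-22
E = E(J) / 1.602e-19 = 0.0054 eV

0.0054


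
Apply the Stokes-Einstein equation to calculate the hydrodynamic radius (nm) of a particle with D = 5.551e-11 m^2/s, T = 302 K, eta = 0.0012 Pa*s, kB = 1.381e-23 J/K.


Stokes-Einstein: R = kB*T / (6*pi*eta*D)
R = 1.381e-23 * 302 / (6 * pi * 0.0012 * 5.551e-11)
R = 3.3216e-09 m = 3.32 nm

3.32


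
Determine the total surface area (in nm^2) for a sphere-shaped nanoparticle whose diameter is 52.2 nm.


Radius r = 52.2/2 = 26.1 nm
Surface area SA = 4 * pi * r^2
SA = 4 * pi * (26.1)^2
SA = 8560.34 nm^2

8560.34


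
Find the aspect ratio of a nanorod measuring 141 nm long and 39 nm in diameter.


Aspect ratio AR = length / diameter
AR = 141 / 39
AR = 3.62

3.62


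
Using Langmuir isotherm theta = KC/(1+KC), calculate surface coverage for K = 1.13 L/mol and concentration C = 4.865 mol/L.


Langmuir isotherm: theta = K*C / (1 + K*C)
K*C = 1.13 * 4.865 = 5.49745
theta = 5.49745 / (1 + 5.49745) = 5.49745 / 6.49745
theta = 0.8461

0.8461


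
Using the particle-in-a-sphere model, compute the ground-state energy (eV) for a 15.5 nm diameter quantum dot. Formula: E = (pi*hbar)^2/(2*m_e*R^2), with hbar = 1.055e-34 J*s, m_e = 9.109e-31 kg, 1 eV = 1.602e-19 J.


Radius R = 15.5/2 = 7.75 nm = 7.75e-09 m
E = (pi * 1.055e-34)^2 / (2 * 9.109e-31 * (7.75e-09)^2)
E(J) = 1.00392e-21
E = E(J) / 1.602e-19 = 0.0063 eV

0.0063


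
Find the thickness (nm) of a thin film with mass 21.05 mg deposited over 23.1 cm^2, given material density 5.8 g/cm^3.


Convert: m = 21.05 mg = 2.1050e-05 kg, A = 23.1 cm^2 = 2.3100e-03 m^2, rho = 5.8 g/cm^3 = 5800 kg/m^3
t = m / (A * rho)
t = 2.1050e-05 / (2.3100e-03 * 5800)
t = 1.5711e-06 m = 1571.1 nm

1571.1


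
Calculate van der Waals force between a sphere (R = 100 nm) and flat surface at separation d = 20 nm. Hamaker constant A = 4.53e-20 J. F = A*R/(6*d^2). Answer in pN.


Convert to SI: R = 100 nm = 1e-07 m, d = 20 nm = 2e-08 m
F = A * R / (6 * d^2)
F = 4.53e-20 * 1e-07 / (6 * (2e-08)^2)
F = 1.8875e-12 N = 1.887 pN

1.887


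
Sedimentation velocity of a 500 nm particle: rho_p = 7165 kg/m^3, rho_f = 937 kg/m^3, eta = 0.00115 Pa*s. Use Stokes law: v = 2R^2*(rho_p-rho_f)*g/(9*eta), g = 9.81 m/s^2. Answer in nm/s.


Radius R = 500/2 nm = 2.5e-07 m
Density difference = 7165 - 937 = 6228 kg/m^3
v = 2 * R^2 * (rho_p - rho_f) * g / (9 * eta)
v = 2 * (2.5e-07)^2 * 6228 * 9.81 / (9 * 0.00115)
v = 7.37883e-07 m/s = 737.8826 nm/s

737.8826


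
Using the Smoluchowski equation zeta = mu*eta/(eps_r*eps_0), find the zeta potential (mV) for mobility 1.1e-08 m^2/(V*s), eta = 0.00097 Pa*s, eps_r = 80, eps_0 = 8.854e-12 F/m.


Smoluchowski equation: zeta = mu * eta / (eps_r * eps_0)
zeta = 1.1e-08 * 0.00097 / (80 * 8.854e-12)
zeta = 0.015064 V = 15.06 mV

15.06


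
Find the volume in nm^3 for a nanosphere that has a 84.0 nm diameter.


Radius r = 84.0/2 = 42 nm
Volume V = (4/3) * pi * r^3
V = (4/3) * pi * (42)^3
V = 310339.09 nm^3

310339.09


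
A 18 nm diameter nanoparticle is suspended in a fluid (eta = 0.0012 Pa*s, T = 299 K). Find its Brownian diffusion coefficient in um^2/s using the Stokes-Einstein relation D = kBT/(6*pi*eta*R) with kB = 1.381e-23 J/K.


Radius R = 18/2 = 9 nm = 9e-09 m
D = kB*T / (6*pi*eta*R)
D = 1.381e-23 * 299 / (6 * pi * 0.0012 * 9e-09)
D = 2.02834e-11 m^2/s = 20.283 um^2/s

20.283


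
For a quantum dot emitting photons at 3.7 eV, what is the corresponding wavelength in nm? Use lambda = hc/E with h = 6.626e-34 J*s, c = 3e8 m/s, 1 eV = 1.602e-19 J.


Convert energy: E = 3.7 eV = 3.7 * 1.602e-19 = 5.9274e-19 J
lambda = h*c / E = 6.626e-34 * 3e8 / 5.9274e-19
lambda = 3.35358e-07 m = 335.4 nm

335.4


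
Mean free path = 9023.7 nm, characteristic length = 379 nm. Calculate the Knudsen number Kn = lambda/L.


Knudsen number Kn = lambda / L
Kn = 9023.7 / 379
Kn = 23.8092

23.8092


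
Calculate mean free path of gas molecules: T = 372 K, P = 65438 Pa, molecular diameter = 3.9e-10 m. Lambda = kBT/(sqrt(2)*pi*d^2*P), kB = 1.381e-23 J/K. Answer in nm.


Mean free path: lambda = kB*T / (sqrt(2) * pi * d^2 * P)
lambda = 1.381e-23 * 372 / (sqrt(2) * pi * (3.9e-10)^2 * 65438)
lambda = 1.16175e-07 m
lambda = 116.17 nm

116.17


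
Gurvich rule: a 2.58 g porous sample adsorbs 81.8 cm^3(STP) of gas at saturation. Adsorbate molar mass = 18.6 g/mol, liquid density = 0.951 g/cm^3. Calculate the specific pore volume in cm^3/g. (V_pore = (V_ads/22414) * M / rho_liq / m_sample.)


Moles adsorbed n = V_ads / 22414 = 81.8 / 22414 = 3.649505e-03 mol
Liquid volume V_liq = n * M / rho_liq = 3.649505e-03 * 18.6 / 0.951 = 0.07138 cm^3
Specific pore volume V_pore = V_liq / m_sample = 0.07138 / 2.58
V_pore = 0.0277 cm^3/g

0.0277


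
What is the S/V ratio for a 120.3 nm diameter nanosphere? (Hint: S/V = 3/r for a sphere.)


Radius r = 120.3/2 = 60.15 nm
S/V = 3 / r = 3 / 60.15
S/V = 0.0499 nm^-1

0.0499


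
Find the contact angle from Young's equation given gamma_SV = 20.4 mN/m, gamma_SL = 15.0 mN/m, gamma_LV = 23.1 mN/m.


cos(theta) = (gamma_SV - gamma_SL) / gamma_LV
cos(theta) = (20.4 - 15.0) / 23.1
cos(theta) = 0.233766
theta = arccos(0.233766) = 76.48 degrees

76.48


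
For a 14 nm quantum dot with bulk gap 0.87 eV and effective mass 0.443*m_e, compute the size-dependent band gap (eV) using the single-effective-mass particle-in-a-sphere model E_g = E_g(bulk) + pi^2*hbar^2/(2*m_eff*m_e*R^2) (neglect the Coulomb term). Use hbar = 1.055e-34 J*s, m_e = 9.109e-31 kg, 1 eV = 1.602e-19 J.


Radius R = 14/2 nm = 7e-09 m
Confinement energy dE = pi^2 * hbar^2 / (2 * m_eff * m_e * R^2)
dE = pi^2 * (1.055e-34)^2 / (2 * 0.443 * 9.109e-31 * (7e-09)^2) J, divided by 1.602e-19 J/eV
dE = 0.0173 eV
Total band gap = E_g(bulk) + dE = 0.87 + 0.0173 = 0.8873 eV

0.8873


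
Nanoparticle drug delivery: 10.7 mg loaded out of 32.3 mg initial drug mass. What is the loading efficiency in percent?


Drug loading efficiency = (drug loaded / drug initial) * 100
DLE = 10.7 / 32.3 * 100
DLE = 0.3313 * 100
DLE = 33.13%

33.13


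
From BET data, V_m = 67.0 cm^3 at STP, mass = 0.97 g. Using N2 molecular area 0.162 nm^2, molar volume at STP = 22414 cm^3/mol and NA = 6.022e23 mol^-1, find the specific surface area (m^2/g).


Number of moles in monolayer = V_m / 22414 = 67.0 / 22414 = 0.0029892
Number of molecules = moles * NA = 0.0029892 * 6.022e23
SA = molecules * sigma / mass
SA = (67.0 / 22414) * 6.022e23 * 0.162e-18 / 0.97
SA = 300.6 m^2/g

300.6


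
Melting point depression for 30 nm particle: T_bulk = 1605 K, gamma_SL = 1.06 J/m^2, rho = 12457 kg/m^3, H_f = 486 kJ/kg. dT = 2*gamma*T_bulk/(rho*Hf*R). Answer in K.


Radius R = 30/2 = 15 nm = 1.5e-08 m
Convert H_f = 486 kJ/kg = 486000 J/kg
dT = 2 * gamma_SL * T_bulk / (rho * H_f * R)
dT = 2 * 1.06 * 1605 / (12457 * 486000 * 1.5e-08)
dT = 37.5 K

37.5


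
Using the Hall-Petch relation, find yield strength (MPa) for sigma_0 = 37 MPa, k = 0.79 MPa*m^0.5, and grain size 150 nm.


d = 150 nm = 1.5e-07 m
sqrt(d) = 0.0003872983
Hall-Petch contribution = k / sqrt(d) = 0.79 / 0.0003872983 = 2039.8 MPa
sigma = sigma_0 + k/sqrt(d) = 37 + 2039.8 = 2076.8 MPa

2076.8


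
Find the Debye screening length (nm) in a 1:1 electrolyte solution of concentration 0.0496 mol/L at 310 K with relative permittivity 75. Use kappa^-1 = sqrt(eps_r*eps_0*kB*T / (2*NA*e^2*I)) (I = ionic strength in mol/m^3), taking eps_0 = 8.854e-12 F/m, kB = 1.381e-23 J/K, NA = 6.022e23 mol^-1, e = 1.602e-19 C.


Ionic strength I = 0.0496 * 1^2 * 1000 = 49.6 mol/m^3
kappa^-1 = sqrt(75 * 8.854e-12 * 1.381e-23 * 310 / (2 * 6.022e23 * (1.602e-19)^2 * 49.6))
kappa^-1 = 1.362 nm

1.362


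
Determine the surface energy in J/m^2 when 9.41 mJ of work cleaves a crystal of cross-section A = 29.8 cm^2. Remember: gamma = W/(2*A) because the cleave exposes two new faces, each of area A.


Convert: A = 29.8 cm^2 = 0.00298 m^2, W = 9.41 mJ = 0.00941 J
Cleaving exposes two faces of area A, so total new surface = 2*A and gamma = W / (2*A)
gamma = 0.00941 / (2 * 0.00298)
gamma = 1.579 J/m^2

1.579


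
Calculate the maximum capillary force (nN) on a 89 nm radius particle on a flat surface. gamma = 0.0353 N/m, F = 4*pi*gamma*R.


Convert radius: R = 89 nm = 8.9e-08 m
F = 4 * pi * gamma * R
F = 4 * pi * 0.0353 * 8.9e-08
F = 3.94798e-08 N = 39.4798 nN

39.4798


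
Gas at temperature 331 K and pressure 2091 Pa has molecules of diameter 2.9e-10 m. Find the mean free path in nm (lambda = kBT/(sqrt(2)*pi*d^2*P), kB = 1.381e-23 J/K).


Mean free path: lambda = kB*T / (sqrt(2) * pi * d^2 * P)
lambda = 1.381e-23 * 331 / (sqrt(2) * pi * (2.9e-10)^2 * 2091)
lambda = 5.85069e-06 m
lambda = 5850.69 nm

5850.69


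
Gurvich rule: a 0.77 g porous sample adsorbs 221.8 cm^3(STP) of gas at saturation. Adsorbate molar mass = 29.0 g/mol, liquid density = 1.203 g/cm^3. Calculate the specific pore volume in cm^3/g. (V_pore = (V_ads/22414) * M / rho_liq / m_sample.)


Moles adsorbed n = V_ads / 22414 = 221.8 / 22414 = 9.895601e-03 mol
Liquid volume V_liq = n * M / rho_liq = 9.895601e-03 * 29.0 / 1.203 = 0.23855 cm^3
Specific pore volume V_pore = V_liq / m_sample = 0.23855 / 0.77
V_pore = 0.3098 cm^3/g

0.3098


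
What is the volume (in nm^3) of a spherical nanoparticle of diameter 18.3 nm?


Radius r = 18.3/2 = 9.15 nm
Volume V = (4/3) * pi * r^3
V = (4/3) * pi * (9.15)^3
V = 3208.87 nm^3

3208.87


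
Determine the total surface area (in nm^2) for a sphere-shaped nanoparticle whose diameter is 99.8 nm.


Radius r = 99.8/2 = 49.9 nm
Surface area SA = 4 * pi * r^2
SA = 4 * pi * (49.9)^2
SA = 31290.39 nm^2

31290.39


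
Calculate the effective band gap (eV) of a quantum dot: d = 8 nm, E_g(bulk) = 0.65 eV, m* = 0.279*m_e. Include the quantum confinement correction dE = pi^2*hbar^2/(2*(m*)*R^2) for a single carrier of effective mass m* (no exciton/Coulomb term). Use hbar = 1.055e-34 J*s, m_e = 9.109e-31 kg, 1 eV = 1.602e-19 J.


Radius R = 8/2 nm = 4e-09 m
Confinement energy dE = pi^2 * hbar^2 / (2 * m_eff * m_e * R^2)
dE = pi^2 * (1.055e-34)^2 / (2 * 0.279 * 9.109e-31 * (4e-09)^2) J, divided by 1.602e-19 J/eV
dE = 0.0843 eV
Total band gap = E_g(bulk) + dE = 0.65 + 0.0843 = 0.7343 eV

0.7343


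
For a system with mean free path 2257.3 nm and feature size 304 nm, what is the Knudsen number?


Knudsen number Kn = lambda / L
Kn = 2257.3 / 304
Kn = 7.4253

7.4253


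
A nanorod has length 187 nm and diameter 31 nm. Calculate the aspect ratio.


Aspect ratio AR = length / diameter
AR = 187 / 31
AR = 6.03

6.03


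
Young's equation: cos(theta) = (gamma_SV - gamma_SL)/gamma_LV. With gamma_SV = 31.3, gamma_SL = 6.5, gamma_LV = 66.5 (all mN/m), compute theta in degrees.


cos(theta) = (gamma_SV - gamma_SL) / gamma_LV
cos(theta) = (31.3 - 6.5) / 66.5
cos(theta) = 0.372932
theta = arccos(0.372932) = 68.1 degrees

68.1


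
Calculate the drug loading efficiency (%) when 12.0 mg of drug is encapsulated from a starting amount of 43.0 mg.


Drug loading efficiency = (drug loaded / drug initial) * 100
DLE = 12.0 / 43.0 * 100
DLE = 0.2791 * 100
DLE = 27.91%

27.91


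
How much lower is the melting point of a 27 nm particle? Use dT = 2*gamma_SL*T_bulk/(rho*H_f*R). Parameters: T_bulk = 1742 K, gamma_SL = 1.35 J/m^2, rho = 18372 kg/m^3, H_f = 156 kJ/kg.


Radius R = 27/2 = 13.5 nm = 1.35e-08 m
Convert H_f = 156 kJ/kg = 156000 J/kg
dT = 2 * gamma_SL * T_bulk / (rho * H_f * R)
dT = 2 * 1.35 * 1742 / (18372 * 156000 * 1.35e-08)
dT = 121.6 K

121.6


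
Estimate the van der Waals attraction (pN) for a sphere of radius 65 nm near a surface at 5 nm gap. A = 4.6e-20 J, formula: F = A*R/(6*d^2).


Convert to SI: R = 65 nm = 6.5e-08 m, d = 5 nm = 5e-09 m
F = A * R / (6 * d^2)
F = 4.6e-20 * 6.5e-08 / (6 * (5e-09)^2)
F = 1.99333e-11 N = 19.933 pN

19.933


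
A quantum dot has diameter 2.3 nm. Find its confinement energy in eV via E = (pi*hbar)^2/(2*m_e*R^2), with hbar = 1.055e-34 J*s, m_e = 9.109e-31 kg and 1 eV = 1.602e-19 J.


Radius R = 2.3/2 = 1.15 nm = 1.15e-09 m
E = (pi * 1.055e-34)^2 / (2 * 9.109e-31 * (1.15e-09)^2)
E(J) = 4.55941e-20
E = E(J) / 1.602e-19 = 0.2846 eV

0.2846


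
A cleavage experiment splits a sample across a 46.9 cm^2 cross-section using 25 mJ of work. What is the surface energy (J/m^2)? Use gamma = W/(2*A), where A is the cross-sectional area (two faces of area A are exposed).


Convert: A = 46.9 cm^2 = 0.00469 m^2, W = 25 mJ = 0.025 J
Cleaving exposes two faces of area A, so total new surface = 2*A and gamma = W / (2*A)
gamma = 0.025 / (2 * 0.00469)
gamma = 2.665 J/m^2

2.665


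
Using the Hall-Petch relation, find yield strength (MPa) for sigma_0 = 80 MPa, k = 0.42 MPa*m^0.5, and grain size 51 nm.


d = 51 nm = 5.1e-08 m
sqrt(d) = 0.0002258318
Hall-Petch contribution = k / sqrt(d) = 0.42 / 0.0002258318 = 1859.8 MPa
sigma = sigma_0 + k/sqrt(d) = 80 + 1859.8 = 1939.8 MPa

1939.8


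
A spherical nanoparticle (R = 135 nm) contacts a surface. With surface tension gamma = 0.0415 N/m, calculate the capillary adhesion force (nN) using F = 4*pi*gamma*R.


Convert radius: R = 135 nm = 1.35e-07 m
F = 4 * pi * gamma * R
F = 4 * pi * 0.0415 * 1.35e-07
F = 7.04031e-08 N = 70.4031 nN

70.4031


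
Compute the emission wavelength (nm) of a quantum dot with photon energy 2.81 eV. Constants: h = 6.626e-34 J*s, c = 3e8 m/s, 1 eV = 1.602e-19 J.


Convert energy: E = 2.81 eV = 2.81 * 1.602e-19 = 4.50162e-19 J
lambda = h*c / E = 6.626e-34 * 3e8 / 4.50162e-19
lambda = 4.41574e-07 m = 441.6 nm

441.6


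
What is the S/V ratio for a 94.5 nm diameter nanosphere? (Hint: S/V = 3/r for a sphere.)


Radius r = 94.5/2 = 47.25 nm
S/V = 3 / r = 3 / 47.25
S/V = 0.0635 nm^-1

0.0635


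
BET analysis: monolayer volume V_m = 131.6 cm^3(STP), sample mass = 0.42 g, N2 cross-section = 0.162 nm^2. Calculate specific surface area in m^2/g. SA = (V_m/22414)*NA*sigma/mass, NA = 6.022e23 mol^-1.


Number of moles in monolayer = V_m / 22414 = 131.6 / 22414 = 0.00587133
Number of molecules = moles * NA = 0.00587133 * 6.022e23
SA = molecules * sigma / mass
SA = (131.6 / 22414) * 6.022e23 * 0.162e-18 / 0.42
SA = 1363.8 m^2/g

1363.8


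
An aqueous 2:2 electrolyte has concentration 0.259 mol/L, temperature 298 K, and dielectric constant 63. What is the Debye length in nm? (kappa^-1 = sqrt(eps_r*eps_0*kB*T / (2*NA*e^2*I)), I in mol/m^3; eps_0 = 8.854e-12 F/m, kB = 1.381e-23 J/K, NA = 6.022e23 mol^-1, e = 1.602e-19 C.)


Ionic strength I = 0.259 * 2^2 * 1000 = 1036 mol/m^3
kappa^-1 = sqrt(63 * 8.854e-12 * 1.381e-23 * 298 / (2 * 6.022e23 * (1.602e-19)^2 * 1036))
kappa^-1 = 0.268 nm

0.268


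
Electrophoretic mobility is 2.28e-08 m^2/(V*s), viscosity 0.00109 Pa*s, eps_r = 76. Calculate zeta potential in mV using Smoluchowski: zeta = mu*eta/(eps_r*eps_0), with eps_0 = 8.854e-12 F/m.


Smoluchowski equation: zeta = mu * eta / (eps_r * eps_0)
zeta = 2.28e-08 * 0.00109 / (76 * 8.854e-12)
zeta = 0.036932 V = 36.93 mV

36.93


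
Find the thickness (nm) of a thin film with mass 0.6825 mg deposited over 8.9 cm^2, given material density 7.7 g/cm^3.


Convert: m = 0.6825 mg = 6.8250e-07 kg, A = 8.9 cm^2 = 8.9000e-04 m^2, rho = 7.7 g/cm^3 = 7700 kg/m^3
t = m / (A * rho)
t = 6.8250e-07 / (8.9000e-04 * 7700)
t = 9.9591e-08 m = 99.6 nm

99.6


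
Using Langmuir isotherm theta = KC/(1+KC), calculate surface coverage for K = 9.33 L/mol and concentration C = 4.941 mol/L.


Langmuir isotherm: theta = K*C / (1 + K*C)
K*C = 9.33 * 4.941 = 46.09953
theta = 46.09953 / (1 + 46.09953) = 46.09953 / 47.09953
theta = 0.9788

0.9788


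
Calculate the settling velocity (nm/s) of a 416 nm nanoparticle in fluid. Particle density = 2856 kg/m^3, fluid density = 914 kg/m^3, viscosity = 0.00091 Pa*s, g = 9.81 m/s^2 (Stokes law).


Radius R = 416/2 nm = 2.08e-07 m
Density difference = 2856 - 914 = 1942 kg/m^3
v = 2 * R^2 * (rho_p - rho_f) * g / (9 * eta)
v = 2 * (2.08e-07)^2 * 1942 * 9.81 / (9 * 0.00091)
v = 2.01276e-07 m/s = 201.2755 nm/s

201.2755


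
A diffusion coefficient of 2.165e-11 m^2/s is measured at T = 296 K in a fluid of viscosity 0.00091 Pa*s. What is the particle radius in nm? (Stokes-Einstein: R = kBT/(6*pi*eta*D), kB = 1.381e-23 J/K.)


Stokes-Einstein: R = kB*T / (6*pi*eta*D)
R = 1.381e-23 * 296 / (6 * pi * 0.00091 * 2.165e-11)
R = 1.10074e-08 m = 11.01 nm

11.01


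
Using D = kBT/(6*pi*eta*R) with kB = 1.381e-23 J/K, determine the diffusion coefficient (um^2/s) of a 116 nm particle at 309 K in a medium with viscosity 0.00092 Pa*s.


Radius R = 116/2 = 58 nm = 5.8e-08 m
D = kB*T / (6*pi*eta*R)
D = 1.381e-23 * 309 / (6 * pi * 0.00092 * 5.8e-08)
D = 4.24263e-12 m^2/s = 4.243 um^2/s

4.243


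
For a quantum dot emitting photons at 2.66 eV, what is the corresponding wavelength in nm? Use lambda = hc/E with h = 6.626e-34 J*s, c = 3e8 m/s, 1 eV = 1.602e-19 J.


Convert energy: E = 2.66 eV = 2.66 * 1.602e-19 = 4.26132e-19 J
lambda = h*c / E = 6.626e-34 * 3e8 / 4.26132e-19
lambda = 4.66475e-07 m = 466.5 nm

466.5


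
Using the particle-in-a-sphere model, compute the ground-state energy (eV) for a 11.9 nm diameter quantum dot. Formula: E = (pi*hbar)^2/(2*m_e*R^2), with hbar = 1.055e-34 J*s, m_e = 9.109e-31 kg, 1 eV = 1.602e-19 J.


Radius R = 11.9/2 = 5.95 nm = 5.95e-09 m
E = (pi * 1.055e-34)^2 / (2 * 9.109e-31 * (5.95e-09)^2)
E(J) = 1.70322e-21
E = E(J) / 1.602e-19 = 0.0106 eV

0.0106


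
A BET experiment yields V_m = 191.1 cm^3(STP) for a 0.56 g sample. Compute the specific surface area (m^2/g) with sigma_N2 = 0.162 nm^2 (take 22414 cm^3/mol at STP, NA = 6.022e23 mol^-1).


Number of moles in monolayer = V_m / 22414 = 191.1 / 22414 = 0.00852592
Number of molecules = moles * NA = 0.00852592 * 6.022e23
SA = molecules * sigma / mass
SA = (191.1 / 22414) * 6.022e23 * 0.162e-18 / 0.56
SA = 1485.3 m^2/g

1485.3


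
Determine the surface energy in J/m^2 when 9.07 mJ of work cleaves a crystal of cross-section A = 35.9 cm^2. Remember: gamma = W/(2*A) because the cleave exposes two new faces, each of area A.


Convert: A = 35.9 cm^2 = 0.00359 m^2, W = 9.07 mJ = 0.00907 J
Cleaving exposes two faces of area A, so total new surface = 2*A and gamma = W / (2*A)
gamma = 0.00907 / (2 * 0.00359)
gamma = 1.263 J/m^2

1.263


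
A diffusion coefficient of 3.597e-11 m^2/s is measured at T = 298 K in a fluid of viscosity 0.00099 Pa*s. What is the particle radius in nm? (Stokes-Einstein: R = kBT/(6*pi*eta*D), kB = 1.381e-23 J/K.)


Stokes-Einstein: R = kB*T / (6*pi*eta*D)
R = 1.381e-23 * 298 / (6 * pi * 0.00099 * 3.597e-11)
R = 6.13103e-09 m = 6.13 nm

6.13


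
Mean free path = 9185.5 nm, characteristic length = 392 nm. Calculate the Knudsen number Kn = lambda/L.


Knudsen number Kn = lambda / L
Kn = 9185.5 / 392
Kn = 23.4324

23.4324


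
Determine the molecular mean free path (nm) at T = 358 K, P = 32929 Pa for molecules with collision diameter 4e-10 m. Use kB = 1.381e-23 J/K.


Mean free path: lambda = kB*T / (sqrt(2) * pi * d^2 * P)
lambda = 1.381e-23 * 358 / (sqrt(2) * pi * (4e-10)^2 * 32929)
lambda = 2.11209e-07 m
lambda = 211.21 nm

211.21


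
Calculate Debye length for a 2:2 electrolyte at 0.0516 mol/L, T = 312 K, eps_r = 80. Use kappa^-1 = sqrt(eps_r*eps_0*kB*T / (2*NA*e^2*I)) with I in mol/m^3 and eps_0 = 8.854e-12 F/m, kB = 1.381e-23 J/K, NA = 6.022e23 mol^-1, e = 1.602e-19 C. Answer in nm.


Ionic strength I = 0.0516 * 2^2 * 1000 = 206.4 mol/m^3
kappa^-1 = sqrt(80 * 8.854e-12 * 1.381e-23 * 312 / (2 * 6.022e23 * (1.602e-19)^2 * 206.4))
kappa^-1 = 0.692 nm

0.692


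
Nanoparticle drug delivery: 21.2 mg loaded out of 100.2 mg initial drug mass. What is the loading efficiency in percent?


Drug loading efficiency = (drug loaded / drug initial) * 100
DLE = 21.2 / 100.2 * 100
DLE = 0.2116 * 100
DLE = 21.16%

21.16


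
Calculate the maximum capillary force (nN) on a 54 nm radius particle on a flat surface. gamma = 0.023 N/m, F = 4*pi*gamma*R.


Convert radius: R = 54 nm = 5.4e-08 m
F = 4 * pi * gamma * R
F = 4 * pi * 0.023 * 5.4e-08
F = 1.56074e-08 N = 15.6074 nN

15.6074


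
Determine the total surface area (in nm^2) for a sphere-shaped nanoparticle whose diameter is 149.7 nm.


Radius r = 149.7/2 = 74.85 nm
Surface area SA = 4 * pi * r^2
SA = 4 * pi * (74.85)^2
SA = 70403.37 nm^2

70403.37


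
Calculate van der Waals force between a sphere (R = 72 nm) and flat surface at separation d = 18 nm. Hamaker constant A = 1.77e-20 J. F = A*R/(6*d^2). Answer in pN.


Convert to SI: R = 72 nm = 7.2e-08 m, d = 18 nm = 1.8e-08 m
F = A * R / (6 * d^2)
F = 1.77e-20 * 7.2e-08 / (6 * (1.8e-08)^2)
F = 6.55556e-13 N = 0.656 pN

0.656


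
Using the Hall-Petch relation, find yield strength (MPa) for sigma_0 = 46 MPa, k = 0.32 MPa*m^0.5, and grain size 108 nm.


d = 108 nm = 1.08e-07 m
sqrt(d) = 0.0003286335
Hall-Petch contribution = k / sqrt(d) = 0.32 / 0.0003286335 = 973.7 MPa
sigma = sigma_0 + k/sqrt(d) = 46 + 973.7 = 1019.7 MPa

1019.7


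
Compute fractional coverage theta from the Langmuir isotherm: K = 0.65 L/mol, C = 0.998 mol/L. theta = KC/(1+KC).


Langmuir isotherm: theta = K*C / (1 + K*C)
K*C = 0.65 * 0.998 = 0.6487
theta = 0.6487 / (1 + 0.6487) = 0.6487 / 1.6487
theta = 0.3935

0.3935


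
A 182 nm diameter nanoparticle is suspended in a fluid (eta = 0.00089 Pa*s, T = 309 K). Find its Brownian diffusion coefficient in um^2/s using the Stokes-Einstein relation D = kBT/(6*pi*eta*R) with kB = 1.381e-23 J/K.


Radius R = 182/2 = 91 nm = 9.1e-08 m
D = kB*T / (6*pi*eta*R)
D = 1.381e-23 * 309 / (6 * pi * 0.00089 * 9.1e-08)
D = 2.79524e-12 m^2/s = 2.795 um^2/s

2.795


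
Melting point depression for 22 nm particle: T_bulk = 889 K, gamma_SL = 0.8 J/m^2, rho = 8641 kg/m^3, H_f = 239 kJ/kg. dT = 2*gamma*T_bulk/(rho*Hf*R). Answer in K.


Radius R = 22/2 = 11 nm = 1.1e-08 m
Convert H_f = 239 kJ/kg = 239000 J/kg
dT = 2 * gamma_SL * T_bulk / (rho * H_f * R)
dT = 2 * 0.8 * 889 / (8641 * 239000 * 1.1e-08)
dT = 62.6 K

62.6


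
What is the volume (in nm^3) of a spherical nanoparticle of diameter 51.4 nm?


Radius r = 51.4/2 = 25.7 nm
Volume V = (4/3) * pi * r^3
V = (4/3) * pi * (25.7)^3
V = 71103.01 nm^3

71103.01


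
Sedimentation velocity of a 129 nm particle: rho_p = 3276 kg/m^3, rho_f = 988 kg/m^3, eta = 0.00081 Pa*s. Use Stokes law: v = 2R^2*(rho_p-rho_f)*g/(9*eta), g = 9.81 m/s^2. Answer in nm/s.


Radius R = 129/2 nm = 6.45e-08 m
Density difference = 3276 - 988 = 2288 kg/m^3
v = 2 * R^2 * (rho_p - rho_f) * g / (9 * eta)
v = 2 * (6.45e-08)^2 * 2288 * 9.81 / (9 * 0.00081)
v = 2.56181e-08 m/s = 25.6181 nm/s

25.6181


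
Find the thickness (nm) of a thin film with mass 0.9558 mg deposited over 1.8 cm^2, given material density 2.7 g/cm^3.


Convert: m = 0.9558 mg = 9.5580e-07 kg, A = 1.8 cm^2 = 1.8000e-04 m^2, rho = 2.7 g/cm^3 = 2700 kg/m^3
t = m / (A * rho)
t = 9.5580e-07 / (1.8000e-04 * 2700)
t = 1.9667e-06 m = 1966.7 nm

1966.7


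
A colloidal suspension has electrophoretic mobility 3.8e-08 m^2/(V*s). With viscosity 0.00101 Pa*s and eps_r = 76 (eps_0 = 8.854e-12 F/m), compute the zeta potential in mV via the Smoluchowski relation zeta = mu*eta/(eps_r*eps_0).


Smoluchowski equation: zeta = mu * eta / (eps_r * eps_0)
zeta = 3.8e-08 * 0.00101 / (76 * 8.854e-12)
zeta = 0.057036 V = 57.04 mV

57.04


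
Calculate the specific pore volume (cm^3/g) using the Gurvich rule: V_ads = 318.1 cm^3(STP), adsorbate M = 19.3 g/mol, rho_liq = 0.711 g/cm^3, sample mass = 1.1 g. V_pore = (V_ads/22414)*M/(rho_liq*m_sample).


Moles adsorbed n = V_ads / 22414 = 318.1 / 22414 = 1.419202e-02 mol
Liquid volume V_liq = n * M / rho_liq = 1.419202e-02 * 19.3 / 0.711 = 0.38524 cm^3
Specific pore volume V_pore = V_liq / m_sample = 0.38524 / 1.1
V_pore = 0.3502 cm^3/g

0.3502


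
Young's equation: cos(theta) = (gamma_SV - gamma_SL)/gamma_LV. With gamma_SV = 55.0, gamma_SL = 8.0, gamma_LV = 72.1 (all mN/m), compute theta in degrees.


cos(theta) = (gamma_SV - gamma_SL) / gamma_LV
cos(theta) = (55.0 - 8.0) / 72.1
cos(theta) = 0.651872
theta = arccos(0.651872) = 49.32 degrees

49.32


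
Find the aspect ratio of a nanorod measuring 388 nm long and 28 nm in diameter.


Aspect ratio AR = length / diameter
AR = 388 / 28
AR = 13.86

13.86


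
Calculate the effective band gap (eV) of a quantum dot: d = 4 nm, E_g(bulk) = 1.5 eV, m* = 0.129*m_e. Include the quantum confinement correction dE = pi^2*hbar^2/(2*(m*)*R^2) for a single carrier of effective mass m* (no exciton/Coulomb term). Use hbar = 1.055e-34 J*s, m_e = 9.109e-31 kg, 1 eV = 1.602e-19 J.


Radius R = 4/2 nm = 2e-09 m
Confinement energy dE = pi^2 * hbar^2 / (2 * m_eff * m_e * R^2)
dE = pi^2 * (1.055e-34)^2 / (2 * 0.129 * 9.109e-31 * (2e-09)^2) J, divided by 1.602e-19 J/eV
dE = 0.7294 eV
Total band gap = E_g(bulk) + dE = 1.5 + 0.7294 = 2.2294 eV

2.2294


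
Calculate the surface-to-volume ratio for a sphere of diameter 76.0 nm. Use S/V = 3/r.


Radius r = 76.0/2 = 38 nm
S/V = 3 / r = 3 / 38
S/V = 0.0789 nm^-1

0.0789


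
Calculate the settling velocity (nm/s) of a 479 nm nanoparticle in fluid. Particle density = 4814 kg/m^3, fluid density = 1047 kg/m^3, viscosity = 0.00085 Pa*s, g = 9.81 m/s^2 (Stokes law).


Radius R = 479/2 nm = 2.395e-07 m
Density difference = 4814 - 1047 = 3767 kg/m^3
v = 2 * R^2 * (rho_p - rho_f) * g / (9 * eta)
v = 2 * (2.395e-07)^2 * 3767 * 9.81 / (9 * 0.00085)
v = 5.54172e-07 m/s = 554.1715 nm/s

554.1715


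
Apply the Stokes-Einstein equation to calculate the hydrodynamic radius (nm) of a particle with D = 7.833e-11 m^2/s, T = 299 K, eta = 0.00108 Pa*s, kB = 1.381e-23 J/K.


Stokes-Einstein: R = kB*T / (6*pi*eta*D)
R = 1.381e-23 * 299 / (6 * pi * 0.00108 * 7.833e-11)
R = 2.58948e-09 m = 2.59 nm

2.59


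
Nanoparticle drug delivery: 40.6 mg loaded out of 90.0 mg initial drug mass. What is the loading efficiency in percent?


Drug loading efficiency = (drug loaded / drug initial) * 100
DLE = 40.6 / 90.0 * 100
DLE = 0.4511 * 100
DLE = 45.11%

45.11


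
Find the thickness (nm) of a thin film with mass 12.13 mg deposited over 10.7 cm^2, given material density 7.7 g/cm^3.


Convert: m = 12.13 mg = 1.2130e-05 kg, A = 10.7 cm^2 = 1.0700e-03 m^2, rho = 7.7 g/cm^3 = 7700 kg/m^3
t = m / (A * rho)
t = 1.2130e-05 / (1.0700e-03 * 7700)
t = 1.4723e-06 m = 1472.3 nm

1472.3


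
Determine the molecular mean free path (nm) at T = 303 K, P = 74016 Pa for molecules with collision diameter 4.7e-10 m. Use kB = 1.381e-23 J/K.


Mean free path: lambda = kB*T / (sqrt(2) * pi * d^2 * P)
lambda = 1.381e-23 * 303 / (sqrt(2) * pi * (4.7e-10)^2 * 74016)
lambda = 5.76037e-08 m
lambda = 57.6 nm

57.6


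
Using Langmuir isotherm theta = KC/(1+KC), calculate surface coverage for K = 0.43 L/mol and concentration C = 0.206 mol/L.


Langmuir isotherm: theta = K*C / (1 + K*C)
K*C = 0.43 * 0.206 = 0.08858
theta = 0.08858 / (1 + 0.08858) = 0.08858 / 1.08858
theta = 0.0814

0.0814


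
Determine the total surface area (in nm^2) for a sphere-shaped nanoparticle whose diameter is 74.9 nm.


Radius r = 74.9/2 = 37.45 nm
Surface area SA = 4 * pi * r^2
SA = 4 * pi * (37.45)^2
SA = 17624.37 nm^2

17624.37


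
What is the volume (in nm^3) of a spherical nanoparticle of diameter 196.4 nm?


Radius r = 196.4/2 = 98.2 nm
Volume V = (4/3) * pi * r^3
V = (4/3) * pi * (98.2)^3
V = 3966642.61 nm^3

3966642.61


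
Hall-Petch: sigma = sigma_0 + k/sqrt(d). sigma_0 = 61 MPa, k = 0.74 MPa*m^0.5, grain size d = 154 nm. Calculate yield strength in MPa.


d = 154 nm = 1.54e-07 m
sqrt(d) = 0.0003924283
Hall-Petch contribution = k / sqrt(d) = 0.74 / 0.0003924283 = 1885.7 MPa
sigma = sigma_0 + k/sqrt(d) = 61 + 1885.7 = 1946.7 MPa

1946.7


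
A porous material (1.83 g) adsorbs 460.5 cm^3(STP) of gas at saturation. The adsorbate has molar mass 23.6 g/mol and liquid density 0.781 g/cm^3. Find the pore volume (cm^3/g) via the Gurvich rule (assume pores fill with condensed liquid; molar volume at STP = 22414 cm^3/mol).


Moles adsorbed n = V_ads / 22414 = 460.5 / 22414 = 2.054519e-02 mol
Liquid volume V_liq = n * M / rho_liq = 2.054519e-02 * 23.6 / 0.781 = 0.62083 cm^3
Specific pore volume V_pore = V_liq / m_sample = 0.62083 / 1.83
V_pore = 0.3393 cm^3/g

0.3393


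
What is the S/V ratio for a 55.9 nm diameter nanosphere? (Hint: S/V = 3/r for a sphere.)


Radius r = 55.9/2 = 27.95 nm
S/V = 3 / r = 3 / 27.95
S/V = 0.1073 nm^-1

0.1073


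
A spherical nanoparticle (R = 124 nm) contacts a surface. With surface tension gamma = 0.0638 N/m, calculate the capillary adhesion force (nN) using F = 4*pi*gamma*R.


Convert radius: R = 124 nm = 1.24e-07 m
F = 4 * pi * gamma * R
F = 4 * pi * 0.0638 * 1.24e-07
F = 9.94151e-08 N = 99.4151 nN

99.4151


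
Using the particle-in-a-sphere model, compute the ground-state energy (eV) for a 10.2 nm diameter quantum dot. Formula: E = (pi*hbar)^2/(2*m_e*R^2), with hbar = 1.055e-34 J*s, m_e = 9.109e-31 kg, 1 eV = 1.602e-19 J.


Radius R = 10.2/2 = 5.1 nm = 5.1e-09 m
E = (pi * 1.055e-34)^2 / (2 * 9.109e-31 * (5.1e-09)^2)
E(J) = 2.31827e-21
E = E(J) / 1.602e-19 = 0.0145 eV

0.0145


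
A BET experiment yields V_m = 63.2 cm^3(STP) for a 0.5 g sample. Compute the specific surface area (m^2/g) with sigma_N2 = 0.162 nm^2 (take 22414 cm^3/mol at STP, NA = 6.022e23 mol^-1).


Number of moles in monolayer = V_m / 22414 = 63.2 / 22414 = 0.00281967
Number of molecules = moles * NA = 0.00281967 * 6.022e23
SA = molecules * sigma / mass
SA = (63.2 / 22414) * 6.022e23 * 0.162e-18 / 0.5
SA = 550.2 m^2/g

550.2


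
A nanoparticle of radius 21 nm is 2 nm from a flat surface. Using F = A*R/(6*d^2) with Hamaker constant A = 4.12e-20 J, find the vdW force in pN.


Convert to SI: R = 21 nm = 2.1e-08 m, d = 2 nm = 2e-09 m
F = A * R / (6 * d^2)
F = 4.12e-20 * 2.1e-08 / (6 * (2e-09)^2)
F = 3.605e-11 N = 36.05 pN

36.05


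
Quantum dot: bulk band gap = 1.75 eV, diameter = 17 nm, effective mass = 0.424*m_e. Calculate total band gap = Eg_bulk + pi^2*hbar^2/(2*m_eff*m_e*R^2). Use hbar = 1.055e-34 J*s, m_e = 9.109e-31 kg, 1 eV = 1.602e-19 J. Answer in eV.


Radius R = 17/2 nm = 8.5e-09 m
Confinement energy dE = pi^2 * hbar^2 / (2 * m_eff * m_e * R^2)
dE = pi^2 * (1.055e-34)^2 / (2 * 0.424 * 9.109e-31 * (8.5e-09)^2) J, divided by 1.602e-19 J/eV
dE = 0.0123 eV
Total band gap = E_g(bulk) + dE = 1.75 + 0.0123 = 1.7623 eV

1.7623
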